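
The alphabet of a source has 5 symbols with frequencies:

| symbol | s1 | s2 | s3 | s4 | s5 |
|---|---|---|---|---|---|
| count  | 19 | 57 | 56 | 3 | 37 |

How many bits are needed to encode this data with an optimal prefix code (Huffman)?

Build the Huffman tree bottom-up:
s4(3) + s1(19) → 22
22 + s5(37) → 59
s3(56) + s2(57) → 113
59 + 113 → 172
The encoded length is the sum of every internal node's weight: 22 + 59 + 113 + 172 = 366 bits.

366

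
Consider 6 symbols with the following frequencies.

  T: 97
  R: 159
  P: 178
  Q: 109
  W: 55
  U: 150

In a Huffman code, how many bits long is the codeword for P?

Huffman merges, smallest pair first:
combine W(55), T(97) → 152
combine Q(109), U(150) → 259
combine 152, R(159) → 311
combine P(178), 259 → 437
combine 311, 437 → 748
P sits 2 levels below the root, so its codeword is 2 bits.

2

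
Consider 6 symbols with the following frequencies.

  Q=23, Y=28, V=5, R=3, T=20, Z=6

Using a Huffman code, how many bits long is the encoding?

Build the Huffman tree bottom-up:
combine R(3), V(5) → 8
combine Z(6), 8 → 14
combine 14, T(20) → 34
combine Q(23), Y(28) → 51
combine 34, 51 → 85
Each symbol's bit-cost is frequency × depth; summing gives 192 bits (equivalently 8 + 14 + 34 + 51 + 85).

192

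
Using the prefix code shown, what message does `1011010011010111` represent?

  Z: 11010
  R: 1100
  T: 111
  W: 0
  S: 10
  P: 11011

Read left to right; each codeword is recognised as soon as it completes (prefix code):
  10→S | 11010→Z | 0→W | 11010→Z | 111→T
Decoded message: SZWZT

SZWZT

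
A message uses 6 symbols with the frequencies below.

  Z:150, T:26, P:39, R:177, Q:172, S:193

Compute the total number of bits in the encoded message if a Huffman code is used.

Merge the two smallest weights repeatedly:
T(26) + P(39) → 65
65 + Z(150) → 215
Q(172) + R(177) → 349
S(193) + 215 → 408
349 + 408 → 757
Each symbol's bit-cost is frequency × depth; summing gives 1794 bits (equivalently 65 + 215 + 349 + 408 + 757).

1794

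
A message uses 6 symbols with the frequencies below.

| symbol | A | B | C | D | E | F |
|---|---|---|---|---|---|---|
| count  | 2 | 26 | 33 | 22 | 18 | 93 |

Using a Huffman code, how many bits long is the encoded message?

416

Greedily combine the two least-frequent nodes:
merge A(2) and E(18): 20
merge 20 and D(22): 42
merge B(26) and C(33): 59
merge 42 and 59: 101
merge F(93) and 101: 194
Total encoded bits = sum of merged weights = 20 + 42 + 59 + 101 + 194 = 416.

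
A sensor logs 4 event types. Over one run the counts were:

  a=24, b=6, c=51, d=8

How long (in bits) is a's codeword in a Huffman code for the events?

Huffman merges, smallest pair first:
merge b(6) and d(8): 14
merge 14 and a(24): 38
merge 38 and c(51): 89
a sits 2 levels below the root, so its codeword is 2 bits.

2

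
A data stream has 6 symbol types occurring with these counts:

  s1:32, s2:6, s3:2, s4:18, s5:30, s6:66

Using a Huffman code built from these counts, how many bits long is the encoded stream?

Build the Huffman tree bottom-up:
s3(2) + s2(6) → 8
8 + s4(18) → 26
26 + s5(30) → 56
s1(32) + 56 → 88
s6(66) + 88 → 154
Each symbol's bit-cost is frequency × depth; summing gives 332 bits (equivalently 8 + 26 + 56 + 88 + 154).

332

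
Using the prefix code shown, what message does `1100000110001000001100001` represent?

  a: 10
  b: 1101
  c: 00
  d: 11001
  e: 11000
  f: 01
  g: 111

eceaccef

Read left to right; each codeword is recognised as soon as it completes (prefix code):
  11000→e | 00→c | 11000→e | 10→a | 00→c | 00→c | 11000→e | 01→f
Decoded message: eceaccef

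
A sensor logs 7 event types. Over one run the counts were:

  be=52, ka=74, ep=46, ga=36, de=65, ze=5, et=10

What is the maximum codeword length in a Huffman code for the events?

Merge the two lowest-weight nodes at each step:
merge ze(5) and et(10): 15
merge 15 and ga(36): 51
merge ep(46) and 51: 97
merge be(52) and de(65): 117
merge ka(74) and 97: 171
merge 117 and 171: 288
The first pair merged (ze, et) ends up deepest, at depth 5.

5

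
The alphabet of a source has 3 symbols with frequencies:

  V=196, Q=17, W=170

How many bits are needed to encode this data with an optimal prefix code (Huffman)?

570

Build the Huffman tree bottom-up:
combine Q(17), W(170) → 187
combine 187, V(196) → 383
Total encoded bits = sum of merged weights = 187 + 383 = 570.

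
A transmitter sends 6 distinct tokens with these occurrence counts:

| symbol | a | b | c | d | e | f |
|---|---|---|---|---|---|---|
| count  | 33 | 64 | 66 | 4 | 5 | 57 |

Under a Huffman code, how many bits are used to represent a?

Build the tree from the bottom:
merge d(4) and e(5): 9
merge 9 and a(33): 42
merge 42 and f(57): 99
merge b(64) and c(66): 130
merge 99 and 130: 229
The subtree containing a is merged 3 times, so code length = 3.

3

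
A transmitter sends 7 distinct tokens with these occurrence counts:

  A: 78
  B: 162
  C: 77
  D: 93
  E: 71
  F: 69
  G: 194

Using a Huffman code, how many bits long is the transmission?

Merge the two smallest weights repeatedly:
F(69) + E(71) → 140
C(77) + A(78) → 155
D(93) + 140 → 233
155 + B(162) → 317
G(194) + 233 → 427
317 + 427 → 744
Each symbol's bit-cost is frequency × depth; summing gives 2016 bits (equivalently 140 + 155 + 233 + 317 + 427 + 744).

2016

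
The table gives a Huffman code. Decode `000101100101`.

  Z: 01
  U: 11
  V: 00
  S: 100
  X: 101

Read left to right; each codeword is recognised as soon as it completes (prefix code):
  00→V | 01→Z | 01→Z | 100→S | 101→X
Decoded message: VZZSX

VZZSX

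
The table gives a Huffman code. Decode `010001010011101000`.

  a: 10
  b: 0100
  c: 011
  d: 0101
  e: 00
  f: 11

bdefaae

Read left to right; each codeword is recognised as soon as it completes (prefix code):
  0100→b | 0101→d | 00→e | 11→f | 10→a | 10→a | 00→e
Decoded message: bdefaae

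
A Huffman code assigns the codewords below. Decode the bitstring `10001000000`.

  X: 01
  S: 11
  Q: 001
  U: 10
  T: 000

Read left to right; each codeword is recognised as soon as it completes (prefix code):
  10→U | 001→Q | 000→T | 000→T
Decoded message: UQTT

UQTT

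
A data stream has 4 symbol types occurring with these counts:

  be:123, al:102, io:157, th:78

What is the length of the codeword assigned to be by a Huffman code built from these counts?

Build the tree from the bottom:
merge th(78) and al(102): 180
merge be(123) and io(157): 280
merge 180 and 280: 460
be sits 2 levels below the root, so its codeword is 2 bits.

2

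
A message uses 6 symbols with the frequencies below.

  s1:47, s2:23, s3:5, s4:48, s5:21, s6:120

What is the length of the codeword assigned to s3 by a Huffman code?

Build the tree from the bottom:
merge s3(5) and s5(21): 26
merge s2(23) and 26: 49
merge s1(47) and s4(48): 95
merge 49 and 95: 144
merge s6(120) and 144: 264
The subtree containing s3 is merged 4 times, so code length = 4.

4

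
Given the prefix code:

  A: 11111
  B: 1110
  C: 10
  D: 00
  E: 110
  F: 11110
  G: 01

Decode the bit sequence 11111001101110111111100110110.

Read left to right; each codeword is recognised as soon as it completes (prefix code):
  11111→A | 00→D | 110→E | 1110→B | 11111→A | 110→E | 01→G | 10→C | 110→E
Decoded message: ADEBAEGCE

ADEBAEGCE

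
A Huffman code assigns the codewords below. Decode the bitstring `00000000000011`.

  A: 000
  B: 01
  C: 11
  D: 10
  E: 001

AAAAC

Read left to right; each codeword is recognised as soon as it completes (prefix code):
  000→A | 000→A | 000→A | 000→A | 11→C
Decoded message: AAAAC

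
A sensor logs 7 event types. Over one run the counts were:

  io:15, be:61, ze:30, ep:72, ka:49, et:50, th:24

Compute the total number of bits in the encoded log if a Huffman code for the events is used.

809

Build the Huffman tree bottom-up:
io(15) + th(24) → 39
ze(30) + 39 → 69
ka(49) + et(50) → 99
be(61) + 69 → 130
ep(72) + 99 → 171
130 + 171 → 301
Each symbol's bit-cost is frequency × depth; summing gives 809 bits (equivalently 39 + 69 + 99 + 130 + 171 + 301).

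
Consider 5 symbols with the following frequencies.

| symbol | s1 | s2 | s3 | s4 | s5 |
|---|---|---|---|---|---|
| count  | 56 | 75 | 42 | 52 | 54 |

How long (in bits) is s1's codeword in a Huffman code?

Repeatedly merge the two smallest:
merge s3(42) and s4(52): 94
merge s5(54) and s1(56): 110
merge s2(75) and 94: 169
merge 110 and 169: 279
s1's leaf is at depth 2, giving a 2-bit codeword.

2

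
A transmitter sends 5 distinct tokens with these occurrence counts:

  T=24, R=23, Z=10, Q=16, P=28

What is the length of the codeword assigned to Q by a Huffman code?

Repeatedly merge the two smallest:
Z(10) + Q(16) → 26
R(23) + T(24) → 47
26 + P(28) → 54
47 + 54 → 101
Q sits 3 levels below the root, so its codeword is 3 bits.

3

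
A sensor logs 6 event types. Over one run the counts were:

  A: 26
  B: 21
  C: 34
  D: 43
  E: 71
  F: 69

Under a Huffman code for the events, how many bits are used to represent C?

3

Build the tree from the bottom:
merge B(21) and A(26): 47
merge C(34) and D(43): 77
merge 47 and F(69): 116
merge E(71) and 77: 148
merge 116 and 148: 264
C sits 3 levels below the root, so its codeword is 3 bits.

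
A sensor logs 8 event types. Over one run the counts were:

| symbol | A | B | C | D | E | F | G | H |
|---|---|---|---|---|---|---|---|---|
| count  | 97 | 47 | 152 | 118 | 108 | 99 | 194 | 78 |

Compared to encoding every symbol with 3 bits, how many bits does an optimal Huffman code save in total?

Fixed-length: 3 bits × 893 symbols = 2679 bits.
Huffman merges:
B(47) + H(78) → 125
A(97) + F(99) → 196
E(108) + D(118) → 226
125 + C(152) → 277
G(194) + 196 → 390
226 + 277 → 503
390 + 503 → 893
Huffman total = 125 + 196 + 226 + 277 + 390 + 503 + 893 = 2610 bits.
Saving = 2679 − 2610 = 69 bits.

69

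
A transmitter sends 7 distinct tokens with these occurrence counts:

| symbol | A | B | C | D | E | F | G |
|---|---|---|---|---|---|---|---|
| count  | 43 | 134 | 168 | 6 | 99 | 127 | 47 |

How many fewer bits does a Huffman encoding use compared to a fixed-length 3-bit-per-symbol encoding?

284

Fixed-length: 3 bits × 624 symbols = 1872 bits.
Huffman merges:
combine D(6), A(43) → 49
combine G(47), 49 → 96
combine 96, E(99) → 195
combine F(127), B(134) → 261
combine C(168), 195 → 363
combine 261, 363 → 624
Huffman total = 49 + 96 + 195 + 261 + 363 + 624 = 1588 bits.
Saving = 1872 − 1588 = 284 bits.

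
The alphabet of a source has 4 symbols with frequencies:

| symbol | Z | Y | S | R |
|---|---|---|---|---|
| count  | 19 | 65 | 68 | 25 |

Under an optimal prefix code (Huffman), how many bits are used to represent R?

3

Repeatedly merge the two smallest:
Z(19) + R(25) → 44
44 + Y(65) → 109
S(68) + 109 → 177
R sits 3 levels below the root, so its codeword is 3 bits.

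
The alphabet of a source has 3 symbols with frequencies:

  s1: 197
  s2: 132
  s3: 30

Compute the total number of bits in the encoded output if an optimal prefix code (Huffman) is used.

521

Greedily combine the two least-frequent nodes:
combine s3(30), s2(132) → 162
combine 162, s1(197) → 359
The encoded length is the sum of every internal node's weight: 162 + 359 = 521 bits.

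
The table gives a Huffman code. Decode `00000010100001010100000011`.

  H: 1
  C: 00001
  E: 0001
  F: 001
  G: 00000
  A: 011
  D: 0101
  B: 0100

GDCDGA

Read left to right; each codeword is recognised as soon as it completes (prefix code):
  00000→G | 0101→D | 00001→C | 0101→D | 00000→G | 011→A
Decoded message: GDCDGA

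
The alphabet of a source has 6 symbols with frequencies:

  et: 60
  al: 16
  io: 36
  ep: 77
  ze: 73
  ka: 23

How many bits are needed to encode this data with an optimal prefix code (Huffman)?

684

Merge the two smallest weights repeatedly:
merge al(16) and ka(23): 39
merge io(36) and 39: 75
merge et(60) and ze(73): 133
merge 75 and ep(77): 152
merge 133 and 152: 285
The encoded length is the sum of every internal node's weight: 39 + 75 + 133 + 152 + 285 = 684 bits.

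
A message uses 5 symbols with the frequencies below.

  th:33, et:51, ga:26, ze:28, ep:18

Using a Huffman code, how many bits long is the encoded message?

356

Greedily combine the two least-frequent nodes:
combine ep(18), ga(26) → 44
combine ze(28), th(33) → 61
combine 44, et(51) → 95
combine 61, 95 → 156
Each symbol's bit-cost is frequency × depth; summing gives 356 bits (equivalently 44 + 61 + 95 + 156).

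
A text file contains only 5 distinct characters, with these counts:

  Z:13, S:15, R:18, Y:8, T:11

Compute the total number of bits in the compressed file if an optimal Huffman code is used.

149

Greedily combine the two least-frequent nodes:
merge Y(8) and T(11): 19
merge Z(13) and S(15): 28
merge R(18) and 19: 37
merge 28 and 37: 65
Each symbol's bit-cost is frequency × depth; summing gives 149 bits (equivalently 19 + 28 + 37 + 65).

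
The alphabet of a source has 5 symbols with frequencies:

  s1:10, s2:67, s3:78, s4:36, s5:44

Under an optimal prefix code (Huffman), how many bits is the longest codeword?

3

Merge the two lowest-weight nodes at each step:
s1(10) + s4(36) → 46
s5(44) + 46 → 90
s2(67) + s3(78) → 145
90 + 145 → 235
Maximum depth reached is 3.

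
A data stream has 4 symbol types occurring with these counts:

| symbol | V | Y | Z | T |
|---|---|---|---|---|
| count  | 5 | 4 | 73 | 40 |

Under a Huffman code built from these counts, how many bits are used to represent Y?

Repeatedly merge the two smallest:
Y(4) + V(5) → 9
9 + T(40) → 49
49 + Z(73) → 122
The subtree containing Y is merged 3 times, so code length = 3.

3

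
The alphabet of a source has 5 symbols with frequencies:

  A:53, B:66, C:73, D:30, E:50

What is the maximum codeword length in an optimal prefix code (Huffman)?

Merge the two lowest-weight nodes at each step:
combine D(30), E(50) → 80
combine A(53), B(66) → 119
combine C(73), 80 → 153
combine 119, 153 → 272
The rarest symbols sit at the bottom; the longest codeword is 3 bits.

3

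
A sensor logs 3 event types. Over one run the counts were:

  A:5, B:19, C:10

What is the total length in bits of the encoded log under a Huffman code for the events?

49

Greedily combine the two least-frequent nodes:
merge A(5) and C(10): 15
merge 15 and B(19): 34
Each symbol's bit-cost is frequency × depth; summing gives 49 bits (equivalently 15 + 34).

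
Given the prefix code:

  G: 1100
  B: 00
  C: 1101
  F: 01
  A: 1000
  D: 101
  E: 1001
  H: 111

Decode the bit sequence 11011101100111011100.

Read left to right; each codeword is recognised as soon as it completes (prefix code):
  1101→C | 1101→C | 1001→E | 1101→C | 1100→G
Decoded message: CCECG

CCECG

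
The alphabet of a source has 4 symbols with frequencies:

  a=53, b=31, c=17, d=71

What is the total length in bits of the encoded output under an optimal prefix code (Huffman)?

321

Build the Huffman tree bottom-up:
merge c(17) and b(31): 48
merge 48 and a(53): 101
merge d(71) and 101: 172
Total encoded bits = sum of merged weights = 48 + 101 + 172 = 321.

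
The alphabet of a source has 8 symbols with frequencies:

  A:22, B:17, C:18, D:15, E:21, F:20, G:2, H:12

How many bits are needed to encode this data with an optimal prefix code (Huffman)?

373

Merge the two smallest weights repeatedly:
combine G(2), H(12) → 14
combine 14, D(15) → 29
combine B(17), C(18) → 35
combine F(20), E(21) → 41
combine A(22), 29 → 51
combine 35, 41 → 76
combine 51, 76 → 127
Total encoded bits = sum of merged weights = 14 + 29 + 35 + 41 + 51 + 76 + 127 = 373.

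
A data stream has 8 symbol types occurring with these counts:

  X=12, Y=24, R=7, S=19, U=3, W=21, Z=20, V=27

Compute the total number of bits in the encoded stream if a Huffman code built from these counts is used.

380

Build the Huffman tree bottom-up:
combine U(3), R(7) → 10
combine 10, X(12) → 22
combine S(19), Z(20) → 39
combine W(21), 22 → 43
combine Y(24), V(27) → 51
combine 39, 43 → 82
combine 51, 82 → 133
Total encoded bits = sum of merged weights = 10 + 22 + 39 + 43 + 51 + 82 + 133 = 380.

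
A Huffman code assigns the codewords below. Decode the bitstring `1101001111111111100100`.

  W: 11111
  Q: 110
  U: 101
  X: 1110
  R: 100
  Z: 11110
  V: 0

Read left to right; each codeword is recognised as soon as it completes (prefix code):
  110→Q | 100→R | 11111→W | 11111→W | 100→R | 100→R
Decoded message: QRWWRR

QRWWRR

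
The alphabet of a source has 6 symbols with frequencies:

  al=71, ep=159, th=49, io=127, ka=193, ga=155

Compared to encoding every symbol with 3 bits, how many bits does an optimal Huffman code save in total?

Fixed-length: 3 bits × 754 symbols = 2262 bits.
Huffman merges:
th(49) + al(71) → 120
120 + io(127) → 247
ga(155) + ep(159) → 314
ka(193) + 247 → 440
314 + 440 → 754
Huffman total = 120 + 247 + 314 + 440 + 754 = 1875 bits.
Saving = 2262 − 1875 = 387 bits.

387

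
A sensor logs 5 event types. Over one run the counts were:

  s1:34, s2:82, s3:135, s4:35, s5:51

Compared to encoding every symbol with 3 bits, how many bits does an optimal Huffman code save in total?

283

Fixed-length: 3 bits × 337 symbols = 1011 bits.
Huffman merges:
s1(34) + s4(35) → 69
s5(51) + 69 → 120
s2(82) + 120 → 202
s3(135) + 202 → 337
Huffman total = 69 + 120 + 202 + 337 = 728 bits.
Saving = 1011 − 728 = 283 bits.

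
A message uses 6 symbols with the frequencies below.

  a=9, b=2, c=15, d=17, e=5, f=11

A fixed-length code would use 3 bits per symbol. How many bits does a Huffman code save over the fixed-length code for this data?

Fixed-length: 3 bits × 59 symbols = 177 bits.
Huffman merges:
merge b(2) and e(5): 7
merge 7 and a(9): 16
merge f(11) and c(15): 26
merge 16 and d(17): 33
merge 26 and 33: 59
Huffman total = 7 + 16 + 26 + 33 + 59 = 141 bits.
Saving = 177 − 141 = 36 bits.

36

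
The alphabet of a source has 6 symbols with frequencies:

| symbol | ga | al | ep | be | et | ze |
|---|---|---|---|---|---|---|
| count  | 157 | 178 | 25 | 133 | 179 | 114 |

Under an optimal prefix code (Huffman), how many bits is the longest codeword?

Merge the two lowest-weight nodes at each step:
ep(25) + ze(114) → 139
be(133) + 139 → 272
ga(157) + al(178) → 335
et(179) + 272 → 451
335 + 451 → 786
Maximum depth reached is 4.

4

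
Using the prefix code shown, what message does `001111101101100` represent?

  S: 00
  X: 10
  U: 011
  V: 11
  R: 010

Read left to right; each codeword is recognised as soon as it completes (prefix code):
  00→S | 11→V | 11→V | 10→X | 11→V | 011→U | 00→S
Decoded message: SVVXVUS

SVVXVUS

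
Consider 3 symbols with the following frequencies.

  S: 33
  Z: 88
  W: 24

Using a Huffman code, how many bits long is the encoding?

Build the Huffman tree bottom-up:
merge W(24) and S(33): 57
merge 57 and Z(88): 145
Total encoded bits = sum of merged weights = 57 + 145 = 202.

202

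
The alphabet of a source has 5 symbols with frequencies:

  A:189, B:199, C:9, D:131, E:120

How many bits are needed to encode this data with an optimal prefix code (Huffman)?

1425

Greedily combine the two least-frequent nodes:
C(9) + E(120) → 129
129 + D(131) → 260
A(189) + B(199) → 388
260 + 388 → 648
Each symbol's bit-cost is frequency × depth; summing gives 1425 bits (equivalently 129 + 260 + 388 + 648).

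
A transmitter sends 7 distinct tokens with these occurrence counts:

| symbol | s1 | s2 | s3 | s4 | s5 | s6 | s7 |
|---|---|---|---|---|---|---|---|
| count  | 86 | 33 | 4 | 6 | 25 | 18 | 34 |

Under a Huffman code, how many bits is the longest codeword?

Merge the two lowest-weight nodes at each step:
s3(4) + s4(6) → 10
10 + s6(18) → 28
s5(25) + 28 → 53
s2(33) + s7(34) → 67
53 + 67 → 120
s1(86) + 120 → 206
The rarest symbols sit at the bottom; the longest codeword is 5 bits.

5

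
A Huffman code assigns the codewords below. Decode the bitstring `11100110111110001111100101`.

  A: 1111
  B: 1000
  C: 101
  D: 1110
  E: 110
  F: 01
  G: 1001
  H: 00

DFCAHFAHC

Read left to right; each codeword is recognised as soon as it completes (prefix code):
  1110→D | 01→F | 101→C | 1111→A | 00→H | 01→F | 1111→A | 00→H | 101→C
Decoded message: DFCAHFAHC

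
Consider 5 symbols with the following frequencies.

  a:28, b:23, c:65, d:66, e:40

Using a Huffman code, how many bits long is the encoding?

495

Build the Huffman tree bottom-up:
b(23) + a(28) → 51
e(40) + 51 → 91
c(65) + d(66) → 131
91 + 131 → 222
The encoded length is the sum of every internal node's weight: 51 + 91 + 131 + 222 = 495 bits.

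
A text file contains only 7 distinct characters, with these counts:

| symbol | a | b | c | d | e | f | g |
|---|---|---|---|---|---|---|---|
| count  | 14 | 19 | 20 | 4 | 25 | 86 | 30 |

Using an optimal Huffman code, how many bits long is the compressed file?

477

Greedily combine the two least-frequent nodes:
combine d(4), a(14) → 18
combine 18, b(19) → 37
combine c(20), e(25) → 45
combine g(30), 37 → 67
combine 45, 67 → 112
combine f(86), 112 → 198
Each symbol's bit-cost is frequency × depth; summing gives 477 bits (equivalently 18 + 37 + 45 + 67 + 112 + 198).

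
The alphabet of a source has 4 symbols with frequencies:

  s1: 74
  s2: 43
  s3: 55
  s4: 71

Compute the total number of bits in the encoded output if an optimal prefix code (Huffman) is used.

486

Greedily combine the two least-frequent nodes:
merge s2(43) and s3(55): 98
merge s4(71) and s1(74): 145
merge 98 and 145: 243
Total encoded bits = sum of merged weights = 98 + 145 + 243 = 486.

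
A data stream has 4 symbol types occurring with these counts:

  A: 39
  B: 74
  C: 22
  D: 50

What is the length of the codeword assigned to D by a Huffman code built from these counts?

Repeatedly merge the two smallest:
merge C(22) and A(39): 61
merge D(50) and 61: 111
merge B(74) and 111: 185
The subtree containing D is merged 2 times, so code length = 2.

2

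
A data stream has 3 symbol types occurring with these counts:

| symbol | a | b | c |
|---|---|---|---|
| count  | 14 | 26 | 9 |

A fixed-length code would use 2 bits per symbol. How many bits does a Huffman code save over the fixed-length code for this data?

26

Fixed-length: 2 bits × 49 symbols = 98 bits.
Huffman merges:
combine c(9), a(14) → 23
combine 23, b(26) → 49
Huffman total = 23 + 49 = 72 bits.
Saving = 98 − 72 = 26 bits.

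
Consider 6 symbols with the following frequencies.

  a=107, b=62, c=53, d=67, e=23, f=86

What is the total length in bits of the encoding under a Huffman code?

Build the Huffman tree bottom-up:
combine e(23), c(53) → 76
combine b(62), d(67) → 129
combine 76, f(86) → 162
combine a(107), 129 → 236
combine 162, 236 → 398
Total encoded bits = sum of merged weights = 76 + 129 + 162 + 236 + 398 = 1001.

1001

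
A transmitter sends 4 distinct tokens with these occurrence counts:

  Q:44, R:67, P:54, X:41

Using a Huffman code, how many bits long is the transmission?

Greedily combine the two least-frequent nodes:
X(41) + Q(44) → 85
P(54) + R(67) → 121
85 + 121 → 206
Total encoded bits = sum of merged weights = 85 + 121 + 206 = 412.

412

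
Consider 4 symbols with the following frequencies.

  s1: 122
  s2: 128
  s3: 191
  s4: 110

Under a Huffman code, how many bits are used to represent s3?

Build the tree from the bottom:
s4(110) + s1(122) → 232
s2(128) + s3(191) → 319
232 + 319 → 551
s3 sits 2 levels below the root, so its codeword is 2 bits.

2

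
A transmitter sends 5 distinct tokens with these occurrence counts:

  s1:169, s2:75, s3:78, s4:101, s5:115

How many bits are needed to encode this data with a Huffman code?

Build the Huffman tree bottom-up:
s2(75) + s3(78) → 153
s4(101) + s5(115) → 216
153 + s1(169) → 322
216 + 322 → 538
Total encoded bits = sum of merged weights = 153 + 216 + 322 + 538 = 1229.

1229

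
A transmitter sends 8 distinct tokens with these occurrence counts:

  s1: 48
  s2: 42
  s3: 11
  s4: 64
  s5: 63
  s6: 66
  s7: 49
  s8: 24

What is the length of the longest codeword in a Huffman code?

4

Merge the two lowest-weight nodes at each step:
combine s3(11), s8(24) → 35
combine 35, s2(42) → 77
combine s1(48), s7(49) → 97
combine s5(63), s4(64) → 127
combine s6(66), 77 → 143
combine 97, 127 → 224
combine 143, 224 → 367
The first pair merged (s3, s8) ends up deepest, at depth 4.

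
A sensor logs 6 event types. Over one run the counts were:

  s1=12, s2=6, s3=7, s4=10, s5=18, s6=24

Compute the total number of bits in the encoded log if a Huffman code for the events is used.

Merge the two smallest weights repeatedly:
combine s2(6), s3(7) → 13
combine s4(10), s1(12) → 22
combine 13, s5(18) → 31
combine 22, s6(24) → 46
combine 31, 46 → 77
Each symbol's bit-cost is frequency × depth; summing gives 189 bits (equivalently 13 + 22 + 31 + 46 + 77).

189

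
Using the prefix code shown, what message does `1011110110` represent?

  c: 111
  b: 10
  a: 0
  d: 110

Read left to right; each codeword is recognised as soon as it completes (prefix code):
  10→b | 111→c | 10→b | 110→d
Decoded message: bcbd

bcbd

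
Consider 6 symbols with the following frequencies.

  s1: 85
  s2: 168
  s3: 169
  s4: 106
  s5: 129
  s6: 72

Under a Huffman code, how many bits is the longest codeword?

3

Merge the two lowest-weight nodes at each step:
combine s6(72), s1(85) → 157
combine s4(106), s5(129) → 235
combine 157, s2(168) → 325
combine s3(169), 235 → 404
combine 325, 404 → 729
The rarest symbols sit at the bottom; the longest codeword is 3 bits.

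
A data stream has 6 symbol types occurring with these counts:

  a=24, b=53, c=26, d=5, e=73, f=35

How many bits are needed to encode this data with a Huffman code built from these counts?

Merge the two smallest weights repeatedly:
combine d(5), a(24) → 29
combine c(26), 29 → 55
combine f(35), b(53) → 88
combine 55, e(73) → 128
combine 88, 128 → 216
Total encoded bits = sum of merged weights = 29 + 55 + 88 + 128 + 216 = 516.

516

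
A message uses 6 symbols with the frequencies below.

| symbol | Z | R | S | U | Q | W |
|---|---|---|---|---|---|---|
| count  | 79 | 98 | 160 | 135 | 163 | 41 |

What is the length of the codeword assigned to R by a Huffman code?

3

Build the tree from the bottom:
W(41) + Z(79) → 120
R(98) + 120 → 218
U(135) + S(160) → 295
Q(163) + 218 → 381
295 + 381 → 676
R sits 3 levels below the root, so its codeword is 3 bits.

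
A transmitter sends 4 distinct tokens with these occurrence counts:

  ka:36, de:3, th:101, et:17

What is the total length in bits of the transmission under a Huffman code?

233

Greedily combine the two least-frequent nodes:
combine de(3), et(17) → 20
combine 20, ka(36) → 56
combine 56, th(101) → 157
Total encoded bits = sum of merged weights = 20 + 56 + 157 = 233.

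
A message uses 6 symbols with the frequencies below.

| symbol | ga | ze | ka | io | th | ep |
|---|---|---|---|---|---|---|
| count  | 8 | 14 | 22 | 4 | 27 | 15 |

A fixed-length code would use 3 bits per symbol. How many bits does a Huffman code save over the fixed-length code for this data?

52

Fixed-length: 3 bits × 90 symbols = 270 bits.
Huffman merges:
io(4) + ga(8) → 12
12 + ze(14) → 26
ep(15) + ka(22) → 37
26 + th(27) → 53
37 + 53 → 90
Huffman total = 12 + 26 + 37 + 53 + 90 = 218 bits.
Saving = 270 − 218 = 52 bits.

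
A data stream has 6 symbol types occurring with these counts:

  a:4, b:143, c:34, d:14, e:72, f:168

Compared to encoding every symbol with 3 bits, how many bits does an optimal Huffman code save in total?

Fixed-length: 3 bits × 435 symbols = 1305 bits.
Huffman merges:
a(4) + d(14) → 18
18 + c(34) → 52
52 + e(72) → 124
124 + b(143) → 267
f(168) + 267 → 435
Huffman total = 18 + 52 + 124 + 267 + 435 = 896 bits.
Saving = 1305 − 896 = 409 bits.

409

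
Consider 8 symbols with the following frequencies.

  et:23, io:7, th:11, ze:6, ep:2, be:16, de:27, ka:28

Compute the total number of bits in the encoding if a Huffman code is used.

328

Build the Huffman tree bottom-up:
ep(2) + ze(6) → 8
io(7) + 8 → 15
th(11) + 15 → 26
be(16) + et(23) → 39
26 + de(27) → 53
ka(28) + 39 → 67
53 + 67 → 120
Total encoded bits = sum of merged weights = 8 + 15 + 26 + 39 + 53 + 67 + 120 = 328.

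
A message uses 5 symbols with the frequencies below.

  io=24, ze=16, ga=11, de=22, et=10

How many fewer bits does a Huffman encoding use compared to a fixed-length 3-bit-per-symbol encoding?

62

Fixed-length: 3 bits × 83 symbols = 249 bits.
Huffman merges:
combine et(10), ga(11) → 21
combine ze(16), 21 → 37
combine de(22), io(24) → 46
combine 37, 46 → 83
Huffman total = 21 + 37 + 46 + 83 = 187 bits.
Saving = 249 − 187 = 62 bits.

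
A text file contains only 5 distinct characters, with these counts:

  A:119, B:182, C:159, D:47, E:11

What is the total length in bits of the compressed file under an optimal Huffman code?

1089

Greedily combine the two least-frequent nodes:
combine E(11), D(47) → 58
combine 58, A(119) → 177
combine C(159), 177 → 336
combine B(182), 336 → 518
The encoded length is the sum of every internal node's weight: 58 + 177 + 336 + 518 = 1089 bits.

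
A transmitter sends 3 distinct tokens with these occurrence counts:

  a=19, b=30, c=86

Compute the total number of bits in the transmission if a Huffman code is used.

184

Build the Huffman tree bottom-up:
combine a(19), b(30) → 49
combine 49, c(86) → 135
The encoded length is the sum of every internal node's weight: 49 + 135 = 184 bits.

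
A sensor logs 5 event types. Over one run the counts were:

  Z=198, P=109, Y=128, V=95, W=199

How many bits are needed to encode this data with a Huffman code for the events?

Merge the two smallest weights repeatedly:
merge V(95) and P(109): 204
merge Y(128) and Z(198): 326
merge W(199) and 204: 403
merge 326 and 403: 729
Each symbol's bit-cost is frequency × depth; summing gives 1662 bits (equivalently 204 + 326 + 403 + 729).

1662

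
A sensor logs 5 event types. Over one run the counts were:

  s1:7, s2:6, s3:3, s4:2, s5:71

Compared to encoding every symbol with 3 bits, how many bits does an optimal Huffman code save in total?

Fixed-length: 3 bits × 89 symbols = 267 bits.
Huffman merges:
s4(2) + s3(3) → 5
5 + s2(6) → 11
s1(7) + 11 → 18
18 + s5(71) → 89
Huffman total = 5 + 11 + 18 + 89 = 123 bits.
Saving = 267 − 123 = 144 bits.

144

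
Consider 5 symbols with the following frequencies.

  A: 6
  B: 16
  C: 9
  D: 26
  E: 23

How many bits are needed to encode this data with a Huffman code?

Merge the two smallest weights repeatedly:
A(6) + C(9) → 15
15 + B(16) → 31
E(23) + D(26) → 49
31 + 49 → 80
Total encoded bits = sum of merged weights = 15 + 31 + 49 + 80 = 175.

175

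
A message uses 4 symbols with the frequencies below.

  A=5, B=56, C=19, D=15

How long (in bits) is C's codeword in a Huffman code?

2

Repeatedly merge the two smallest:
A(5) + D(15) → 20
C(19) + 20 → 39
39 + B(56) → 95
C sits 2 levels below the root, so its codeword is 2 bits.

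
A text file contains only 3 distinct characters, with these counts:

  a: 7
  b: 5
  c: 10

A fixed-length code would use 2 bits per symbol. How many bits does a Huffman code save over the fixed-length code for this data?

10

Fixed-length: 2 bits × 22 symbols = 44 bits.
Huffman merges:
combine b(5), a(7) → 12
combine c(10), 12 → 22
Huffman total = 12 + 22 = 34 bits.
Saving = 44 − 34 = 10 bits.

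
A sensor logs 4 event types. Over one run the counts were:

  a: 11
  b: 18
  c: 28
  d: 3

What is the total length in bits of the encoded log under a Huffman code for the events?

Merge the two smallest weights repeatedly:
combine d(3), a(11) → 14
combine 14, b(18) → 32
combine c(28), 32 → 60
The encoded length is the sum of every internal node's weight: 14 + 32 + 60 = 106 bits.

106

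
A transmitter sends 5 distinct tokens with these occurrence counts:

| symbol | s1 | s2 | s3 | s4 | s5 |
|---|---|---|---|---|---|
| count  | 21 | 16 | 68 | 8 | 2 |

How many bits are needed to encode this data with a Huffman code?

Greedily combine the two least-frequent nodes:
merge s5(2) and s4(8): 10
merge 10 and s2(16): 26
merge s1(21) and 26: 47
merge 47 and s3(68): 115
Each symbol's bit-cost is frequency × depth; summing gives 198 bits (equivalently 10 + 26 + 47 + 115).

198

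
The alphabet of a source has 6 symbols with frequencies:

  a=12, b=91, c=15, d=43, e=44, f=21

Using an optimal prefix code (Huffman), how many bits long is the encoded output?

Merge the two smallest weights repeatedly:
combine a(12), c(15) → 27
combine f(21), 27 → 48
combine d(43), e(44) → 87
combine 48, 87 → 135
combine b(91), 135 → 226
The encoded length is the sum of every internal node's weight: 27 + 48 + 87 + 135 + 226 = 523 bits.

523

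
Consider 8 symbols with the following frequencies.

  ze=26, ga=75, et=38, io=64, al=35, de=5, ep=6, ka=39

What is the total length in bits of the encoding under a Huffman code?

773

Merge the two smallest weights repeatedly:
merge de(5) and ep(6): 11
merge 11 and ze(26): 37
merge al(35) and 37: 72
merge et(38) and ka(39): 77
merge io(64) and 72: 136
merge ga(75) and 77: 152
merge 136 and 152: 288
The encoded length is the sum of every internal node's weight: 11 + 37 + 72 + 77 + 136 + 152 + 288 = 773 bits.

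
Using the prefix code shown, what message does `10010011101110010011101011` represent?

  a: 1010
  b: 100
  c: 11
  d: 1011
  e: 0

Read left to right; each codeword is recognised as soon as it completes (prefix code):
  100→b | 100→b | 11→c | 1011→d | 100→b | 100→b | 11→c | 1010→a | 11→c
Decoded message: bbcdbbcac

bbcdbbcac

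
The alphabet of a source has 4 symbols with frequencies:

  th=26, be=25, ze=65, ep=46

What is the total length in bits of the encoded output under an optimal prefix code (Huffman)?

310

Merge the two smallest weights repeatedly:
combine be(25), th(26) → 51
combine ep(46), 51 → 97
combine ze(65), 97 → 162
Total encoded bits = sum of merged weights = 51 + 97 + 162 = 310.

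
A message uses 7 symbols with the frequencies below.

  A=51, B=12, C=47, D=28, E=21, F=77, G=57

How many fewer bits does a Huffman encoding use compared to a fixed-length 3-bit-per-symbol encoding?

101

Fixed-length: 3 bits × 293 symbols = 879 bits.
Huffman merges:
merge B(12) and E(21): 33
merge D(28) and 33: 61
merge C(47) and A(51): 98
merge G(57) and 61: 118
merge F(77) and 98: 175
merge 118 and 175: 293
Huffman total = 33 + 61 + 98 + 118 + 175 + 293 = 778 bits.
Saving = 879 − 778 = 101 bits.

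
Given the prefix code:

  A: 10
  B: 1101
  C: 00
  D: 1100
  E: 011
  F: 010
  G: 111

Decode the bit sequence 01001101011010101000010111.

FEFBFACFG

Read left to right; each codeword is recognised as soon as it completes (prefix code):
  010→F | 011→E | 010→F | 1101→B | 010→F | 10→A | 00→C | 010→F | 111→G
Decoded message: FEFBFACFG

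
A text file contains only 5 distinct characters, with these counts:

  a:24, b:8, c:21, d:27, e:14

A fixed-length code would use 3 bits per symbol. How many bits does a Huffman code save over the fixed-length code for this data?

Fixed-length: 3 bits × 94 symbols = 282 bits.
Huffman merges:
b(8) + e(14) → 22
c(21) + 22 → 43
a(24) + d(27) → 51
43 + 51 → 94
Huffman total = 22 + 43 + 51 + 94 = 210 bits.
Saving = 282 − 210 = 72 bits.

72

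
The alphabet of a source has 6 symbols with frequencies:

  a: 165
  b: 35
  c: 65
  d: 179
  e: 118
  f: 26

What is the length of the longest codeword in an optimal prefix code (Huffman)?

4

Merge the two lowest-weight nodes at each step:
merge f(26) and b(35): 61
merge 61 and c(65): 126
merge e(118) and 126: 244
merge a(165) and d(179): 344
merge 244 and 344: 588
The rarest symbols sit at the bottom; the longest codeword is 4 bits.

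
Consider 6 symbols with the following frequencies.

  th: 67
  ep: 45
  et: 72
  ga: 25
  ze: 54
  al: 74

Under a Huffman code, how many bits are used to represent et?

Huffman merges, smallest pair first:
merge ga(25) and ep(45): 70
merge ze(54) and th(67): 121
merge 70 and et(72): 142
merge al(74) and 121: 195
merge 142 and 195: 337
et sits 2 levels below the root, so its codeword is 2 bits.

2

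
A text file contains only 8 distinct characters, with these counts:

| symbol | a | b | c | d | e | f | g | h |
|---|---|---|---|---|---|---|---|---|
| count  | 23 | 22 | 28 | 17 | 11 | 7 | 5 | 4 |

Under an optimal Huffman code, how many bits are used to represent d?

Huffman merges, smallest pair first:
merge h(4) and g(5): 9
merge f(7) and 9: 16
merge e(11) and 16: 27
merge d(17) and b(22): 39
merge a(23) and 27: 50
merge c(28) and 39: 67
merge 50 and 67: 117
d's leaf is at depth 3, giving a 3-bit codeword.

3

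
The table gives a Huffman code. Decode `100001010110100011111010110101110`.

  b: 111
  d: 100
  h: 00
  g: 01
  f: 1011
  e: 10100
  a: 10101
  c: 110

dhaegbaac

Read left to right; each codeword is recognised as soon as it completes (prefix code):
  100→d | 00→h | 10101→a | 10100→e | 01→g | 111→b | 10101→a | 10101→a | 110→c
Decoded message: dhaegbaac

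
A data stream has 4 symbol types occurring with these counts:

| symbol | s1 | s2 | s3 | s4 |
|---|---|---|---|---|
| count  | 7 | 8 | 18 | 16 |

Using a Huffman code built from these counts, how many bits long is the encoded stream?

Greedily combine the two least-frequent nodes:
s1(7) + s2(8) → 15
15 + s4(16) → 31
s3(18) + 31 → 49
Each symbol's bit-cost is frequency × depth; summing gives 95 bits (equivalently 15 + 31 + 49).

95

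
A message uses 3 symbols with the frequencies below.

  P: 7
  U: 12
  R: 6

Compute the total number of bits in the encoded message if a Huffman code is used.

Greedily combine the two least-frequent nodes:
R(6) + P(7) → 13
U(12) + 13 → 25
The encoded length is the sum of every internal node's weight: 13 + 25 = 38 bits.

38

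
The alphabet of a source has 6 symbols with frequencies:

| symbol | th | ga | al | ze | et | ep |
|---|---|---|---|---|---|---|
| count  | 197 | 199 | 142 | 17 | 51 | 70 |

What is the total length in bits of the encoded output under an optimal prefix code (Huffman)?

Merge the two smallest weights repeatedly:
combine ze(17), et(51) → 68
combine 68, ep(70) → 138
combine 138, al(142) → 280
combine th(197), ga(199) → 396
combine 280, 396 → 676
The encoded length is the sum of every internal node's weight: 68 + 138 + 280 + 396 + 676 = 1558 bits.

1558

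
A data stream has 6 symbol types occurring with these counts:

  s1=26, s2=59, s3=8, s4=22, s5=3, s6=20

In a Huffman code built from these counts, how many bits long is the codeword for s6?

Build the tree from the bottom:
combine s5(3), s3(8) → 11
combine 11, s6(20) → 31
combine s4(22), s1(26) → 48
combine 31, 48 → 79
combine s2(59), 79 → 138
s6 sits 3 levels below the root, so its codeword is 3 bits.

3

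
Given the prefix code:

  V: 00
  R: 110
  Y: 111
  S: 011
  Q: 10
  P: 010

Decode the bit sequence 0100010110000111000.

Read left to right; each codeword is recognised as soon as it completes (prefix code):
  010→P | 00→V | 10→Q | 110→R | 00→V | 011→S | 10→Q | 00→V
Decoded message: PVQRVSQV

PVQRVSQV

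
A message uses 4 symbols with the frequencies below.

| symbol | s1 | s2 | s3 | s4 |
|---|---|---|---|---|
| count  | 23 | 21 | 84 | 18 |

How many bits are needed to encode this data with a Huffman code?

247

Merge the two smallest weights repeatedly:
s4(18) + s2(21) → 39
s1(23) + 39 → 62
62 + s3(84) → 146
The encoded length is the sum of every internal node's weight: 39 + 62 + 146 = 247 bits.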